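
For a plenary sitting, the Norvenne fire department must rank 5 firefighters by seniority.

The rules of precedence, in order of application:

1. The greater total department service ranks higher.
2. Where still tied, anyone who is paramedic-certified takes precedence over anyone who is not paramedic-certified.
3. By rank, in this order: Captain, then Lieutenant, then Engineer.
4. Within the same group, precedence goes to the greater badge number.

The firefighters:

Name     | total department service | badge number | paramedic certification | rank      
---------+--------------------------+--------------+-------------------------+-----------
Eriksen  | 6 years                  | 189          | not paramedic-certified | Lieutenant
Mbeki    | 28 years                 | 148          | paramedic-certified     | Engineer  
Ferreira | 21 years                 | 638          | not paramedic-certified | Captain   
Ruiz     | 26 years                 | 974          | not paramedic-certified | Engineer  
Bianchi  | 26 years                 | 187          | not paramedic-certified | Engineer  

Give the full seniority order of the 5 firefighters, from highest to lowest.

Mbeki, Ruiz, Bianchi, Ferreira, Eriksen

By total department service (higher first): Mbeki (28 years); then Ruiz and Bianchi (both 26 years); then Ferreira (21 years); then Eriksen (6 years).
Ruiz and Bianchi are each not paramedic-certified, so the next rule applies.
Ruiz and Bianchi are each Engineer, so the next rule applies.
Among Ruiz and Bianchi, by badge number (higher first): Ruiz (974) before Bianchi (187).
Full order: Mbeki, Ruiz, Bianchi, Ferreira, Eriksen.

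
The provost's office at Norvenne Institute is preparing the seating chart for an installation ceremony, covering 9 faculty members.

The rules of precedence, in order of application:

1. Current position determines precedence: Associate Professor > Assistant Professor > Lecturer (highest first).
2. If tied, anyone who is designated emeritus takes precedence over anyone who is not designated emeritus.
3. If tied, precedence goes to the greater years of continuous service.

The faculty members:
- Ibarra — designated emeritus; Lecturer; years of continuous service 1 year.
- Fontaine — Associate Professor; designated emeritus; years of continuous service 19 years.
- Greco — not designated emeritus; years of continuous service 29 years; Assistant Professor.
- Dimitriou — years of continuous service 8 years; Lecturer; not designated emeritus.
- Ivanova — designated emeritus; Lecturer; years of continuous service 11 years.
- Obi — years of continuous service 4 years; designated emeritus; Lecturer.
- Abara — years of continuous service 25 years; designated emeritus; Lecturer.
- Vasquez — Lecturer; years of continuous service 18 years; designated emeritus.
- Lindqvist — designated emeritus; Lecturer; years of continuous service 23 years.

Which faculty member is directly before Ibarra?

Obi

By current position: Fontaine (Associate Professor); then Greco (Assistant Professor); then Abara, Lindqvist, Vasquez, Ivanova, Obi, Ibarra and Dimitriou (Lecturer).
Among Abara, Lindqvist, Vasquez, Ivanova, Obi, Ibarra and Dimitriou, designated emeritus before not designated emeritus: Abara, Lindqvist, Vasquez, Ivanova, Obi and Ibarra (designated emeritus) before Dimitriou (not designated emeritus).
Among Abara, Lindqvist, Vasquez, Ivanova, Obi and Ibarra, by years of continuous service (higher first): Abara (25 years) before Lindqvist (23 years) before Vasquez (18 years) before Ivanova (11 years) before Obi (4 years) before Ibarra (1 year).
Order: Fontaine, Greco, Abara, Lindqvist, Vasquez, Ivanova, Obi, Ibarra, Dimitriou.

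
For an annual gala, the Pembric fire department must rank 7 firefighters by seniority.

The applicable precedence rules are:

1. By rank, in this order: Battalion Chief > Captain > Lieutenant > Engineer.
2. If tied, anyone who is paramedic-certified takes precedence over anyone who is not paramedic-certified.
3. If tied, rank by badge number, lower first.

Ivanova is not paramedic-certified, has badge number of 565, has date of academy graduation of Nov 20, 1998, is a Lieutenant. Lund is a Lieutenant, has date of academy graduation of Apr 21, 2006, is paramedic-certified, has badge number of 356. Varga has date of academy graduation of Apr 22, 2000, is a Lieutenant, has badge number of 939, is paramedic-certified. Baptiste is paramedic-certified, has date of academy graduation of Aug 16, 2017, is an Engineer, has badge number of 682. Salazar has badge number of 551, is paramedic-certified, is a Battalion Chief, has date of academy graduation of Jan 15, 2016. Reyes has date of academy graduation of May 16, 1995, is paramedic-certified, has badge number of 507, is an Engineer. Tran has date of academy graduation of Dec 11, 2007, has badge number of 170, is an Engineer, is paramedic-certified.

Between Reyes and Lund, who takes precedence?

By rank: Salazar (Battalion Chief); then Lund, Varga and Ivanova (Lieutenant); then Tran, Reyes and Baptiste (Engineer).
Among Lund, Varga and Ivanova, paramedic-certified before not paramedic-certified: Lund and Varga (paramedic-certified) before Ivanova (not paramedic-certified).
Among Lund and Varga, by badge number (lower first): Lund (356) before Varga (939).
Tran, Reyes and Baptiste are each paramedic-certified, so the next rule applies.
Among Tran, Reyes and Baptiste, by badge number (lower first): Tran (170) before Reyes (507) before Baptiste (682).
So Lund takes precedence.

Lund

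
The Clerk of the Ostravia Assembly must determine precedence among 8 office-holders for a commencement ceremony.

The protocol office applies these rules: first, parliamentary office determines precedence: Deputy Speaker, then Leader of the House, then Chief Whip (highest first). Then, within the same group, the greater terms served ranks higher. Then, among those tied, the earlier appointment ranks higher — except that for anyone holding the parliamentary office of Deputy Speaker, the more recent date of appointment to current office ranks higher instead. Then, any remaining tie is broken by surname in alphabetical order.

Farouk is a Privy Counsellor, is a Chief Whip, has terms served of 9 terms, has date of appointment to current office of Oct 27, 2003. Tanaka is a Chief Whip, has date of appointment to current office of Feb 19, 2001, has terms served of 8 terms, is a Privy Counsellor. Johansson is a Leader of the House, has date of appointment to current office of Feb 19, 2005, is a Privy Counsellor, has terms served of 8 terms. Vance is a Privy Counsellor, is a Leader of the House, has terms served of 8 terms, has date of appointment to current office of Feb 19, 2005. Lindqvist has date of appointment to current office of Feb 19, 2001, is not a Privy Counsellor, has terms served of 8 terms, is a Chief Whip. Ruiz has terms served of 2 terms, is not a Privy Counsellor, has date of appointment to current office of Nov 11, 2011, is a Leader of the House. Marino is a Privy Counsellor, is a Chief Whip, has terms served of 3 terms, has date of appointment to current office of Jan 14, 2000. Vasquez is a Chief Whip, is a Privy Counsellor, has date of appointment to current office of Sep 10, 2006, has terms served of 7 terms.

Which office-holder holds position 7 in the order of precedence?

Vasquez

By parliamentary office: Johansson, Vance and Ruiz (Leader of the House); then Farouk, Lindqvist, Tanaka, Vasquez and Marino (Chief Whip).
Among Johansson, Vance and Ruiz, by terms served (higher first): Johansson and Vance (8 terms) before Ruiz (2 terms).
Johansson and Vance both have date of appointment to current office Feb 19, 2005, so the next rule applies.
Among Johansson and Vance, alphabetically by surname: Johansson before Vance.
Among Farouk, Lindqvist, Tanaka, Vasquez and Marino, by terms served (higher first): Farouk (9 terms) before Lindqvist and Tanaka (8 terms) before Vasquez (7 terms) before Marino (3 terms).
Lindqvist and Tanaka both have date of appointment to current office Feb 19, 2001, so the next rule applies.
Among Lindqvist and Tanaka, alphabetically by surname: Lindqvist before Tanaka.
Order: Johansson, Vance, Ruiz, Farouk, Lindqvist, Tanaka, Vasquez, Marino.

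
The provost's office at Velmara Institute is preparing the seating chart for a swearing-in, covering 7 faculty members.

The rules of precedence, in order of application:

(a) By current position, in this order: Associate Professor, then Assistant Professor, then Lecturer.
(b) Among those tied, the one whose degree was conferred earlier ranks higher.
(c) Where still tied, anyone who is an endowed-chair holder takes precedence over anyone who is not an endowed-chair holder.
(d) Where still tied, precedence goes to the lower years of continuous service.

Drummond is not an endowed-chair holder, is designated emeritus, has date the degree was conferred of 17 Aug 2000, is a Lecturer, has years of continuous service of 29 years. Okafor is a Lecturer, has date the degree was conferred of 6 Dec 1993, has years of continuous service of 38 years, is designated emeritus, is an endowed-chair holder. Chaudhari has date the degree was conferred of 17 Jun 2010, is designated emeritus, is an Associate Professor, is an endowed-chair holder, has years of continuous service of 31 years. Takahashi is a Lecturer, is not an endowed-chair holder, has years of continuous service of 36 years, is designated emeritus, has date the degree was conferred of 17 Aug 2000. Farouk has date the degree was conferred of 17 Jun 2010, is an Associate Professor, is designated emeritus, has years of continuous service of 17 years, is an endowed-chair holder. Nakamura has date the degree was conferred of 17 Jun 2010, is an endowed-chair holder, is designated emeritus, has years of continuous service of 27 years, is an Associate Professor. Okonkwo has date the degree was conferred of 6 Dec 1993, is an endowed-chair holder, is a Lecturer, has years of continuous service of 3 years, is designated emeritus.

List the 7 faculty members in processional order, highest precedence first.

By current position: Farouk, Nakamura and Chaudhari (Associate Professor); then Okonkwo, Okafor, Drummond and Takahashi (Lecturer).
Farouk, Nakamura and Chaudhari all have date the degree was conferred 17 Jun 2010, so the next rule applies.
Farouk, Nakamura and Chaudhari are each an endowed-chair holder, so the next rule applies.
Among Farouk, Nakamura and Chaudhari, by years of continuous service (lower first): Farouk (17 years) before Nakamura (27 years) before Chaudhari (31 years).
Among Okonkwo, Okafor, Drummond and Takahashi, by date the degree was conferred (earlier first): Okonkwo and Okafor (6 Dec 1993) before Drummond and Takahashi (17 Aug 2000).
Okonkwo and Okafor are each an endowed-chair holder, so the next rule applies.
Among Okonkwo and Okafor, by years of continuous service (lower first): Okonkwo (3 years) before Okafor (38 years).
Drummond and Takahashi are each not an endowed-chair holder, so the next rule applies.
Among Drummond and Takahashi, by years of continuous service (lower first): Drummond (29 years) before Takahashi (36 years).
Full order: Farouk, Nakamura, Chaudhari, Okonkwo, Okafor, Drummond, Takahashi.

Farouk, Nakamura, Chaudhari, Okonkwo, Okafor, Drummond, Takahashi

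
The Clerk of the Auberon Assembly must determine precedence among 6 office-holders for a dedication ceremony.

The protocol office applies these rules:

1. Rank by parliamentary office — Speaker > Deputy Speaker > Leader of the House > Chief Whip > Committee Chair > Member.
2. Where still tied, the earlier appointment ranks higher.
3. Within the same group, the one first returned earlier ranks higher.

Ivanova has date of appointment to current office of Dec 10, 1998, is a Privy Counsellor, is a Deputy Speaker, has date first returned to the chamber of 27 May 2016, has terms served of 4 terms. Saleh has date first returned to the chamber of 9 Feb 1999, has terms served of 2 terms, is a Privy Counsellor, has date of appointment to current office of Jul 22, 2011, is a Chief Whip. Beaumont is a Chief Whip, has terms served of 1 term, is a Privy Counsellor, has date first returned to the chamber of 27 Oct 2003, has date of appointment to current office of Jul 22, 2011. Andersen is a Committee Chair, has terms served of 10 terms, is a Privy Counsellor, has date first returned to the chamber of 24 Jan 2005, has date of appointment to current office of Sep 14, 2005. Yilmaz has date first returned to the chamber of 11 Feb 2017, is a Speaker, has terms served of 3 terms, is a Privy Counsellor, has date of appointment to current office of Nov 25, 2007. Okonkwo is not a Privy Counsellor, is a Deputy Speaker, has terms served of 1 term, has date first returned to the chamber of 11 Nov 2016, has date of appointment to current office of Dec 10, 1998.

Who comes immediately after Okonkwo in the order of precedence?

By parliamentary office: Yilmaz (Speaker); then Ivanova and Okonkwo (Deputy Speaker); then Saleh and Beaumont (Chief Whip); then Andersen (Committee Chair).
Ivanova and Okonkwo both have date of appointment to current office Dec 10, 1998, so the next rule applies.
Among Ivanova and Okonkwo, by date first returned to the chamber (earlier first): Ivanova (27 May 2016) before Okonkwo (11 Nov 2016).
Saleh and Beaumont both have date of appointment to current office Jul 22, 2011, so the next rule applies.
Among Saleh and Beaumont, by date first returned to the chamber (earlier first): Saleh (9 Feb 1999) before Beaumont (27 Oct 2003).
Order: Yilmaz, Ivanova, Okonkwo, Saleh, Beaumont, Andersen.

Saleh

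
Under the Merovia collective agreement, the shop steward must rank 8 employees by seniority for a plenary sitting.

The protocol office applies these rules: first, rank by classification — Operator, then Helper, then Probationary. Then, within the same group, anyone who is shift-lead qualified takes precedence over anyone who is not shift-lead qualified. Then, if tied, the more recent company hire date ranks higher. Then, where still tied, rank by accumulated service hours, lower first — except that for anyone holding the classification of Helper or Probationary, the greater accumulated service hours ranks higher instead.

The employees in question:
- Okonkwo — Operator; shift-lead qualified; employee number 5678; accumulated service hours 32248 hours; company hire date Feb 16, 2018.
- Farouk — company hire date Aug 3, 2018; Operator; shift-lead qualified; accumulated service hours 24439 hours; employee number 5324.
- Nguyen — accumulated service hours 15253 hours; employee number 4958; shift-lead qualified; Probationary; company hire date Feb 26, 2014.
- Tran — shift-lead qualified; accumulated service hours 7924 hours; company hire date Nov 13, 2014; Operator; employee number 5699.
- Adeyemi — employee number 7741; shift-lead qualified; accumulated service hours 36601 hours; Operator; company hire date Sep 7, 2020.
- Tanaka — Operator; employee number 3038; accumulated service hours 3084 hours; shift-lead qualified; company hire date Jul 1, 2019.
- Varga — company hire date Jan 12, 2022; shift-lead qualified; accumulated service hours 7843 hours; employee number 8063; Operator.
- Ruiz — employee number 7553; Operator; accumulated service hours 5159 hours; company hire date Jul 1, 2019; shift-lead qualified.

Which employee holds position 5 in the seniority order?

By classification: Varga, Adeyemi, Tanaka, Ruiz, Farouk, Okonkwo and Tran (Operator); then Nguyen (Probationary).
Varga, Adeyemi, Tanaka, Ruiz, Farouk, Okonkwo and Tran are each shift-lead qualified, so the next rule applies.
Among Varga, Adeyemi, Tanaka, Ruiz, Farouk, Okonkwo and Tran, by company hire date (later first): Varga (Jan 12, 2022) before Adeyemi (Sep 7, 2020) before Tanaka and Ruiz (Jul 1, 2019) before Farouk (Aug 3, 2018) before Okonkwo (Feb 16, 2018) before Tran (Nov 13, 2014).
Among Tanaka and Ruiz, by accumulated service hours (lower first): Tanaka (3084 hours) before Ruiz (5159 hours).
Order: Varga, Adeyemi, Tanaka, Ruiz, Farouk, Okonkwo, Tran, Nguyen.

Farouk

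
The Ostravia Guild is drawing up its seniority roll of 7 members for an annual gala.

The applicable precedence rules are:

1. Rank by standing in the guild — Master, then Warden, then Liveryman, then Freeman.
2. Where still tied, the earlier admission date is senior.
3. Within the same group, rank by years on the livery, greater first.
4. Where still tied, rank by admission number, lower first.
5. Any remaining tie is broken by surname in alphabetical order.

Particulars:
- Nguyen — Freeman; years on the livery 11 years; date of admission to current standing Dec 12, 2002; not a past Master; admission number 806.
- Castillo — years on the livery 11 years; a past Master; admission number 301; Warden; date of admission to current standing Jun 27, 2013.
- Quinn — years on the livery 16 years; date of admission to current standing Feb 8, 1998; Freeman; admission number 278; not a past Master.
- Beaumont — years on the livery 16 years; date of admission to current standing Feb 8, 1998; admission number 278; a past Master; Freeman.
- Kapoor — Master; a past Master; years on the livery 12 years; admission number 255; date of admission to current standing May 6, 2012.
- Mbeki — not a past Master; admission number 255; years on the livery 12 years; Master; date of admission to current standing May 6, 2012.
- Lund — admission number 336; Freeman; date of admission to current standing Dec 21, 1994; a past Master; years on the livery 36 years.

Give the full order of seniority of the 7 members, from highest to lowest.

By standing in the guild: Kapoor and Mbeki (Master); then Castillo (Warden); then Lund, Beaumont, Quinn and Nguyen (Freeman).
Kapoor and Mbeki both have date of admission to current standing May 6, 2012, so the next rule applies.
Kapoor and Mbeki both have years on the livery 12 years, so the next rule applies.
Kapoor and Mbeki both have admission number 255, so the next rule applies.
Among Kapoor and Mbeki, alphabetically by surname: Kapoor before Mbeki.
Among Lund, Beaumont, Quinn and Nguyen, by date of admission to current standing (earlier first): Lund (Dec 21, 1994) before Beaumont and Quinn (Feb 8, 1998) before Nguyen (Dec 12, 2002).
Beaumont and Quinn both have years on the livery 16 years, so the next rule applies.
Beaumont and Quinn both have admission number 278, so the next rule applies.
Among Beaumont and Quinn, alphabetically by surname: Beaumont before Quinn.
Full order: Kapoor, Mbeki, Castillo, Lund, Beaumont, Quinn, Nguyen.

Kapoor, Mbeki, Castillo, Lund, Beaumont, Quinn, Nguyen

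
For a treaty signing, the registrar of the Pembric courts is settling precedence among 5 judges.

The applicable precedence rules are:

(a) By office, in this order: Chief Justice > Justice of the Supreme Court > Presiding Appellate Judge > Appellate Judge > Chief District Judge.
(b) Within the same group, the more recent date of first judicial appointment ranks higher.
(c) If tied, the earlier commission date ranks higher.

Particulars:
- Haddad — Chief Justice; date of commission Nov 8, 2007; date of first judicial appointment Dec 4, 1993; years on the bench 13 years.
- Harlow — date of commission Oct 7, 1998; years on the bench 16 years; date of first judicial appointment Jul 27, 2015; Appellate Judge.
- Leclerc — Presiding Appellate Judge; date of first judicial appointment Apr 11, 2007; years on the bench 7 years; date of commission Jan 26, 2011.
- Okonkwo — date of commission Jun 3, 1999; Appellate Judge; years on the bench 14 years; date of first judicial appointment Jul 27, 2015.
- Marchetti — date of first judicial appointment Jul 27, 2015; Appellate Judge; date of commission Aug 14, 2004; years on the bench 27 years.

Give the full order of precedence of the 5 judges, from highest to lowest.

By office: Haddad (Chief Justice); then Leclerc (Presiding Appellate Judge); then Harlow, Okonkwo and Marchetti (Appellate Judge).
Harlow, Okonkwo and Marchetti all have date of first judicial appointment Jul 27, 2015, so the next rule applies.
Among Harlow, Okonkwo and Marchetti, by date of commission (earlier first): Harlow (Oct 7, 1998) before Okonkwo (Jun 3, 1999) before Marchetti (Aug 14, 2004).
Full order: Haddad, Leclerc, Harlow, Okonkwo, Marchetti.

Haddad, Leclerc, Harlow, Okonkwo, Marchetti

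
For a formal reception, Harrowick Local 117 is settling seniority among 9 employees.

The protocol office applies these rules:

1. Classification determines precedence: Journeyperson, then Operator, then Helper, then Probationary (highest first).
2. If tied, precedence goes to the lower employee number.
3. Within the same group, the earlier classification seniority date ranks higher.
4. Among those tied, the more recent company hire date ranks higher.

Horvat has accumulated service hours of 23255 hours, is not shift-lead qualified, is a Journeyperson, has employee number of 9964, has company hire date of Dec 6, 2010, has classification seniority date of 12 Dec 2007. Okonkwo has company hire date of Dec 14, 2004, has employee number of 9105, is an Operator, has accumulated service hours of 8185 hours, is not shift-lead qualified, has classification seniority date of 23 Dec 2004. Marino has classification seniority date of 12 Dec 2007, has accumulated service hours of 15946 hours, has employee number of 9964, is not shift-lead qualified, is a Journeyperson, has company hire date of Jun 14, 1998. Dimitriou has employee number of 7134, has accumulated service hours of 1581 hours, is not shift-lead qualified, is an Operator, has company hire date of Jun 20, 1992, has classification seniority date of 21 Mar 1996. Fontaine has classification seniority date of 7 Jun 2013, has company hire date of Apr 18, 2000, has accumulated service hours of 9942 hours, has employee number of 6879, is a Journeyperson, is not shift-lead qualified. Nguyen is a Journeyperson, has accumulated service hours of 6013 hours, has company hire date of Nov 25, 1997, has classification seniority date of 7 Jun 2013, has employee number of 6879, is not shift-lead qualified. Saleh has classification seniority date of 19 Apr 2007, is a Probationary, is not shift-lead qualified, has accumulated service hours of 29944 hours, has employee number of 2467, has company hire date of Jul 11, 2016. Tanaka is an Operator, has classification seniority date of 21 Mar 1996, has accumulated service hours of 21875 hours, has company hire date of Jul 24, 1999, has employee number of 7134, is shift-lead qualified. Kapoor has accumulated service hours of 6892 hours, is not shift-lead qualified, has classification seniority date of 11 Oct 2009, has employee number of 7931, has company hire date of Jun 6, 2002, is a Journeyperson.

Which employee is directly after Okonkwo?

By classification: Fontaine, Nguyen, Kapoor, Horvat and Marino (Journeyperson); then Tanaka, Dimitriou and Okonkwo (Operator); then Saleh (Probationary).
Among Fontaine, Nguyen, Kapoor, Horvat and Marino, by employee number (lower first): Fontaine and Nguyen (6879) before Kapoor (7931) before Horvat and Marino (9964).
Fontaine and Nguyen both have classification seniority date 7 Jun 2013, so the next rule applies.
Among Fontaine and Nguyen, by company hire date (later first): Fontaine (Apr 18, 2000) before Nguyen (Nov 25, 1997).
Horvat and Marino both have classification seniority date 12 Dec 2007, so the next rule applies.
Among Horvat and Marino, by company hire date (later first): Horvat (Dec 6, 2010) before Marino (Jun 14, 1998).
Among Tanaka, Dimitriou and Okonkwo, by employee number (lower first): Tanaka and Dimitriou (7134) before Okonkwo (9105).
Tanaka and Dimitriou both have classification seniority date 21 Mar 1996, so the next rule applies.
Among Tanaka and Dimitriou, by company hire date (later first): Tanaka (Jul 24, 1999) before Dimitriou (Jun 20, 1992).
Order: Fontaine, Nguyen, Kapoor, Horvat, Marino, Tanaka, Dimitriou, Okonkwo, Saleh.

Saleh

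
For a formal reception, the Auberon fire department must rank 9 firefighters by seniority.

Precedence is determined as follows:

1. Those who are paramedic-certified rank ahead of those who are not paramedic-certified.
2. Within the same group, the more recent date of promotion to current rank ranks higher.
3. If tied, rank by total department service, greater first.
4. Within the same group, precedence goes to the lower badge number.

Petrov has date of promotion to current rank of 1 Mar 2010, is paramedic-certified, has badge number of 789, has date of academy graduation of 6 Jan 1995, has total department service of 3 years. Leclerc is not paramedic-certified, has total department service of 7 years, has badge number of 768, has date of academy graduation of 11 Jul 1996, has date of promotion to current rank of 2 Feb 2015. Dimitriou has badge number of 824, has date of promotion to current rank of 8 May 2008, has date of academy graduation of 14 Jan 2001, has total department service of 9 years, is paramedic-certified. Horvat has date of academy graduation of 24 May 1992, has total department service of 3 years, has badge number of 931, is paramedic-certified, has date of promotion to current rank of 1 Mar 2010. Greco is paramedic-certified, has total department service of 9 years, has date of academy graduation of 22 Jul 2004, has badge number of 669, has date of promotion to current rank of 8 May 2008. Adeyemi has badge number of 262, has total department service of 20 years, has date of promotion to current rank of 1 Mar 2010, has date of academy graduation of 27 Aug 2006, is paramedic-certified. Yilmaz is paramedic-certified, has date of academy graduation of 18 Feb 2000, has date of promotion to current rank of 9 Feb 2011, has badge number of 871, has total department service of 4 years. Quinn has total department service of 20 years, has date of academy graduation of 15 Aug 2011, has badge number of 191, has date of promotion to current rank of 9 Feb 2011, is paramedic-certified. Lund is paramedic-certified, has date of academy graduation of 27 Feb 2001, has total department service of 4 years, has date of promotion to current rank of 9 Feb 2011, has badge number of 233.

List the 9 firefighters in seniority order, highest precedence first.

Quinn, Lund, Yilmaz, Adeyemi, Petrov, Horvat, Greco, Dimitriou, Leclerc

By the first rule: Quinn, Lund, Yilmaz, Adeyemi, Petrov, Horvat, Greco and Dimitriou (each paramedic-certified); then Leclerc (not paramedic-certified).
Among Quinn, Lund, Yilmaz, Adeyemi, Petrov, Horvat, Greco and Dimitriou, by date of promotion to current rank (later first): Quinn, Lund and Yilmaz (9 Feb 2011) before Adeyemi, Petrov and Horvat (1 Mar 2010) before Greco and Dimitriou (8 May 2008).
Among Quinn, Lund and Yilmaz, by total department service (higher first): Quinn (20 years) before Lund and Yilmaz (4 years).
Among Lund and Yilmaz, by badge number (lower first): Lund (233) before Yilmaz (871).
Among Adeyemi, Petrov and Horvat, by total department service (higher first): Adeyemi (20 years) before Petrov and Horvat (3 years).
Among Petrov and Horvat, by badge number (lower first): Petrov (789) before Horvat (931).
Greco and Dimitriou both have total department service 9 years, so the next rule applies.
Among Greco and Dimitriou, by badge number (lower first): Greco (669) before Dimitriou (824).
Full order: Quinn, Lund, Yilmaz, Adeyemi, Petrov, Horvat, Greco, Dimitriou, Leclerc.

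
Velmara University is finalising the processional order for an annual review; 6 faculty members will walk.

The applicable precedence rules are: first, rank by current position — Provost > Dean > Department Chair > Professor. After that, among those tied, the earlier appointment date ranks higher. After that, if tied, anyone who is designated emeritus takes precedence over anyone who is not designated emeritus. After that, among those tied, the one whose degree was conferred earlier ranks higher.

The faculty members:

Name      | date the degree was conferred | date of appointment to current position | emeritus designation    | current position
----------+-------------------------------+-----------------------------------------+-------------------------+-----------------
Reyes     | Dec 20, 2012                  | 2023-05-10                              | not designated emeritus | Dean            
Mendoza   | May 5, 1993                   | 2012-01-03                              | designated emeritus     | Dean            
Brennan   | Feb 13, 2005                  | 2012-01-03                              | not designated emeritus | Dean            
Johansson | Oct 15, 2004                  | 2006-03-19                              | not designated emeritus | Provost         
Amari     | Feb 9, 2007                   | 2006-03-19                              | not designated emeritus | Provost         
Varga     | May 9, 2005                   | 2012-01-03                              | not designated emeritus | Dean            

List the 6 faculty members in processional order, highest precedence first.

Johansson, Amari, Mendoza, Brennan, Varga, Reyes

By current position: Johansson and Amari (Provost); then Mendoza, Brennan, Varga and Reyes (Dean).
Johansson and Amari both have date of appointment to current position 2006-03-19, so the next rule applies.
Johansson and Amari are each not designated emeritus, so the next rule applies.
Among Johansson and Amari, by date the degree was conferred (earlier first): Johansson (Oct 15, 2004) before Amari (Feb 9, 2007).
Among Mendoza, Brennan, Varga and Reyes, by date of appointment to current position (earlier first): Mendoza, Brennan and Varga (2012-01-03) before Reyes (2023-05-10).
Among Mendoza, Brennan and Varga, designated emeritus before not designated emeritus: Mendoza (designated emeritus) before Brennan and Varga (not designated emeritus).
Among Brennan and Varga, by date the degree was conferred (earlier first): Brennan (Feb 13, 2005) before Varga (May 9, 2005).
Full order: Johansson, Amari, Mendoza, Brennan, Varga, Reyes.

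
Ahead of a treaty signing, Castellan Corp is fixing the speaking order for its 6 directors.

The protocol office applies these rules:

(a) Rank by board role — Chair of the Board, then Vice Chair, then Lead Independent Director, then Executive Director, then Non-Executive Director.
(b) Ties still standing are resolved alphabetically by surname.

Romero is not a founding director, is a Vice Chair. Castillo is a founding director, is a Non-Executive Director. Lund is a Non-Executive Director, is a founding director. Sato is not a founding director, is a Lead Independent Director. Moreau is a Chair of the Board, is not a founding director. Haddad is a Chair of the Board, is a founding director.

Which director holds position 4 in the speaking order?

Sato

By board role: Haddad and Moreau (Chair of the Board); then Romero (Vice Chair); then Sato (Lead Independent Director); then Castillo and Lund (Non-Executive Director).
Among Haddad and Moreau, alphabetically by surname: Haddad before Moreau.
Among Castillo and Lund, alphabetically by surname: Castillo before Lund.
Order: Haddad, Moreau, Romero, Sato, Castillo, Lund.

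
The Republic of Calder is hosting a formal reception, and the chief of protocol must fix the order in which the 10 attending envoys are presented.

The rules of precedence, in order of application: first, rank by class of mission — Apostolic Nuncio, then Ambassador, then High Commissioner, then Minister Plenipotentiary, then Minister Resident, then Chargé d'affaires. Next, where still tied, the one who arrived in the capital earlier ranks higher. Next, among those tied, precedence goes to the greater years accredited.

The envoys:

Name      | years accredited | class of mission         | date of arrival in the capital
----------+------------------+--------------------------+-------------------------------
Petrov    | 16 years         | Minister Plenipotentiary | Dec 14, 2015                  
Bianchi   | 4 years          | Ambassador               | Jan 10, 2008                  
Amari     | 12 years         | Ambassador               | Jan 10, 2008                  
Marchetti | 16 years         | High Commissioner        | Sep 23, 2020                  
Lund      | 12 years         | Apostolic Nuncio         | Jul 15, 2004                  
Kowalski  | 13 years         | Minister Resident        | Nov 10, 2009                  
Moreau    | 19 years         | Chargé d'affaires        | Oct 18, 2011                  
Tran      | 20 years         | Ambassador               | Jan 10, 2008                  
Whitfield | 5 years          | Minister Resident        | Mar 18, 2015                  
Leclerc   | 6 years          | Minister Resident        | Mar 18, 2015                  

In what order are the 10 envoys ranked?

Lund, Tran, Amari, Bianchi, Marchetti, Petrov, Kowalski, Leclerc, Whitfield, Moreau

By class of mission: Lund (Apostolic Nuncio); then Tran, Amari and Bianchi (Ambassador); then Marchetti (High Commissioner); then Petrov (Minister Plenipotentiary); then Kowalski, Leclerc and Whitfield (Minister Resident); then Moreau (Chargé d'affaires).
Tran, Amari and Bianchi all have date of arrival in the capital Jan 10, 2008, so the next rule applies.
Among Tran, Amari and Bianchi, by years accredited (higher first): Tran (20 years) before Amari (12 years) before Bianchi (4 years).
Among Kowalski, Leclerc and Whitfield, by date of arrival in the capital (earlier first): Kowalski (Nov 10, 2009) before Leclerc and Whitfield (Mar 18, 2015).
Among Leclerc and Whitfield, by years accredited (higher first): Leclerc (6 years) before Whitfield (5 years).
Full order: Lund, Tran, Amari, Bianchi, Marchetti, Petrov, Kowalski, Leclerc, Whitfield, Moreau.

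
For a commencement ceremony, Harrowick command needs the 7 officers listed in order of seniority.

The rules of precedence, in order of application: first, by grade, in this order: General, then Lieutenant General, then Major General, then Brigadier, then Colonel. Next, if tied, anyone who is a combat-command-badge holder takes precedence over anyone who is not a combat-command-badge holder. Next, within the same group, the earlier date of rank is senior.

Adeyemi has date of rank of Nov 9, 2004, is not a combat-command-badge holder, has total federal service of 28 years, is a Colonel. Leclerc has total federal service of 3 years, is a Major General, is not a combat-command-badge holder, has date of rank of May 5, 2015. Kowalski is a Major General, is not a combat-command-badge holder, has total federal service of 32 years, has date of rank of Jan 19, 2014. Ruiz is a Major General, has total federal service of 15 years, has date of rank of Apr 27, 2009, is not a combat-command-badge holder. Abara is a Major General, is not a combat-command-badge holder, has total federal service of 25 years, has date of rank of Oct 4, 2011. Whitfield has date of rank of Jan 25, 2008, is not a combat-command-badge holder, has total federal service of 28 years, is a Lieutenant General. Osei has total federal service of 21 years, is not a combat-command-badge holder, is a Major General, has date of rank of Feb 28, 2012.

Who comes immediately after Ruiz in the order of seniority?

Abara

By grade: Whitfield (Lieutenant General); then Ruiz, Abara, Osei, Kowalski and Leclerc (Major General); then Adeyemi (Colonel).
Ruiz, Abara, Osei, Kowalski and Leclerc are each not a combat-command-badge holder, so the next rule applies.
Among Ruiz, Abara, Osei, Kowalski and Leclerc, by date of rank (earlier first): Ruiz (Apr 27, 2009) before Abara (Oct 4, 2011) before Osei (Feb 28, 2012) before Kowalski (Jan 19, 2014) before Leclerc (May 5, 2015).
Order: Whitfield, Ruiz, Abara, Osei, Kowalski, Leclerc, Adeyemi.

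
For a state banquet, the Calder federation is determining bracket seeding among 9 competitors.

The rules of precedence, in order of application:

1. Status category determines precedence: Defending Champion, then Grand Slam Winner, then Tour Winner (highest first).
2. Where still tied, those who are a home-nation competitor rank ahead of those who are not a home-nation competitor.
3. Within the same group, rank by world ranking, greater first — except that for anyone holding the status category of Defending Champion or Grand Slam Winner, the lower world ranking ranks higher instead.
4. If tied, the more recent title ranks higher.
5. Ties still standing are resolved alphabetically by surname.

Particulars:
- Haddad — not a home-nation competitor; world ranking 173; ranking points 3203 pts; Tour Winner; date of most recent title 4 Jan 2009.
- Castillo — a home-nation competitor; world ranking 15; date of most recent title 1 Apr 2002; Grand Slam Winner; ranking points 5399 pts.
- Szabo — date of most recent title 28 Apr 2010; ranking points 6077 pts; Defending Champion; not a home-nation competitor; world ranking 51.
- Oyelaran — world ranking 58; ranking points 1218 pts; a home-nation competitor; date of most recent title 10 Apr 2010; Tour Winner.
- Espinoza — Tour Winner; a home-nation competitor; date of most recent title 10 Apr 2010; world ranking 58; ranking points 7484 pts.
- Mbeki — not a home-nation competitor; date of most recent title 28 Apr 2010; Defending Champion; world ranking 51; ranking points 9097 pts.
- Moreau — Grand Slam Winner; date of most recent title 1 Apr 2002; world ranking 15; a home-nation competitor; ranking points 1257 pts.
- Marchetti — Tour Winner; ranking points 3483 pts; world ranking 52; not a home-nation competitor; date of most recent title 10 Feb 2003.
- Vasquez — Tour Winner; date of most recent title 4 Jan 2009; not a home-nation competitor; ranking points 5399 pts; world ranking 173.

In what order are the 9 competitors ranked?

By status category: Mbeki and Szabo (Defending Champion); then Castillo and Moreau (Grand Slam Winner); then Espinoza, Oyelaran, Haddad, Vasquez and Marchetti (Tour Winner).
Mbeki and Szabo are each not a home-nation competitor, so the next rule applies.
Mbeki and Szabo both have world ranking 51, so the next rule applies.
Mbeki and Szabo both have date of most recent title 28 Apr 2010, so the next rule applies.
Among Mbeki and Szabo, alphabetically by surname: Mbeki before Szabo.
Castillo and Moreau are each a home-nation competitor, so the next rule applies.
Castillo and Moreau both have world ranking 15, so the next rule applies.
Castillo and Moreau both have date of most recent title 1 Apr 2002, so the next rule applies.
Among Castillo and Moreau, alphabetically by surname: Castillo before Moreau.
Among Espinoza, Oyelaran, Haddad, Vasquez and Marchetti, a home-nation competitor before not a home-nation competitor: Espinoza and Oyelaran (a home-nation competitor) before Haddad, Vasquez and Marchetti (not a home-nation competitor).
Espinoza and Oyelaran both have world ranking 58, so the next rule applies.
Espinoza and Oyelaran both have date of most recent title 10 Apr 2010, so the next rule applies.
Among Espinoza and Oyelaran, alphabetically by surname: Espinoza before Oyelaran.
Among Haddad, Vasquez and Marchetti, by world ranking (higher first): Haddad and Vasquez (173) before Marchetti (52).
Haddad and Vasquez both have date of most recent title 4 Jan 2009, so the next rule applies.
Among Haddad and Vasquez, alphabetically by surname: Haddad before Vasquez.
Full order: Mbeki, Szabo, Castillo, Moreau, Espinoza, Oyelaran, Haddad, Vasquez, Marchetti.

Mbeki, Szabo, Castillo, Moreau, Espinoza, Oyelaran, Haddad, Vasquez, Marchetti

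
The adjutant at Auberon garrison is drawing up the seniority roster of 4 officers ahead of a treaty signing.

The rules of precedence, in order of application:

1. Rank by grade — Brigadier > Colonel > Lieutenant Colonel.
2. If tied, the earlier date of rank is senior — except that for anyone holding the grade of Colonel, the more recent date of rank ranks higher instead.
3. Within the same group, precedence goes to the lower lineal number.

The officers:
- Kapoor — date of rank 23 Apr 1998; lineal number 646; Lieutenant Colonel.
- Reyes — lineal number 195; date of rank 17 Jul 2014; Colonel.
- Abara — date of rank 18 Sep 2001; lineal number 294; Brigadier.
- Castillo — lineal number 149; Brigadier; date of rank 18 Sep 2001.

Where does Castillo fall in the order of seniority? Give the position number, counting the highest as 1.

1

By grade: Castillo and Abara (Brigadier); then Reyes (Colonel); then Kapoor (Lieutenant Colonel).
Castillo and Abara both have date of rank 18 Sep 2001, so the next rule applies.
Among Castillo and Abara, by lineal number (lower first): Castillo (149) before Abara (294).
Order: Castillo, Abara, Reyes, Kapoor. So position 1.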